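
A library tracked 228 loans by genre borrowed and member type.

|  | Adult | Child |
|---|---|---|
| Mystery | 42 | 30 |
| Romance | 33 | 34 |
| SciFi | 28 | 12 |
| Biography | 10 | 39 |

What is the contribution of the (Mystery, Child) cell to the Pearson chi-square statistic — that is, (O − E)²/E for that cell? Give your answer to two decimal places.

Row total (Mystery) = 72; column total (Child) = 115; N = 228.
Expected count E = 72 × 115 / 228 = 36.316.
Contribution = (O − E)²/E = (30 − 36.316)² / 36.316 = 1.10.

1.10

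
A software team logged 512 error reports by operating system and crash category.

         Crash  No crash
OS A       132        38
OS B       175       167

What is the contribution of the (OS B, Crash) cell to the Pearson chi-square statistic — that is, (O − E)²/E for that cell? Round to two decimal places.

4.41

Row total (OS B) = 342; column total (Crash) = 307; N = 512.
Expected count E = 342 × 307 / 512 = 205.066.
Contribution = (O − E)²/E = (175 − 205.066)² / 205.066 = 4.41.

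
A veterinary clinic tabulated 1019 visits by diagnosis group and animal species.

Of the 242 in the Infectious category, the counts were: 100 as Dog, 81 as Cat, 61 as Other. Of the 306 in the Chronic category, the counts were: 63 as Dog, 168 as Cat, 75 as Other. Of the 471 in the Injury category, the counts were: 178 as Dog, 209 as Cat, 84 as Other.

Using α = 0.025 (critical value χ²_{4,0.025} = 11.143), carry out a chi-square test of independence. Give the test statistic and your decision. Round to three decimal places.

41.885; reject H₀

Row totals: 242, 306, 471. Column totals: 341, 458, 220. Grand total N = 1019.
Expected counts (row total × column total / N):
  Infectious, Dog: 242×341/1019 = 80.9833
  Infectious, Cat: 242×458/1019 = 108.7694
  Infectious, Other: 242×220/1019 = 52.2473
  Chronic, Dog: 306×341/1019 = 102.4004
  Chronic, Cat: 306×458/1019 = 137.5348
  Chronic, Other: 306×220/1019 = 66.0648
  Injury, Dog: 471×341/1019 = 157.6163
  Injury, Cat: 471×458/1019 = 211.6958
  Injury, Other: 471×220/1019 = 101.6879
Contributions (O − E)²/E:
  (100 − 80.9833)²/80.9833 = 4.4655
  (81 − 108.7694)²/108.7694 = 7.0897
  (61 − 52.2473)²/52.2473 = 1.4663
  (63 − 102.4004)²/102.4004 = 15.1600
  (168 − 137.5348)²/137.5348 = 6.7483
  (75 − 66.0648)²/66.0648 = 1.2085
  (178 − 157.6163)²/157.6163 = 2.6361
  (209 − 211.6958)²/211.6958 = 0.0343
  (84 − 101.6879)²/101.6879 = 3.0767
χ² = 4.4655 + 7.0897 + 1.4663 + 15.1600 + 6.7483 + 1.2085 + 2.6361 + 0.0343 + 3.0767 = 41.885
df = (3−1)(3−1) = 4. Since 41.885 > 11.143, reject the null hypothesis of independence at α = 0.025.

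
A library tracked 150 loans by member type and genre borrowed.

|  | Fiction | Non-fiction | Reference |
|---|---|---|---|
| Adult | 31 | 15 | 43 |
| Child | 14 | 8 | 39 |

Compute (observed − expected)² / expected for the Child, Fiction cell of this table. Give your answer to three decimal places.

Row total (Child) = 61; column total (Fiction) = 45; N = 150.
Expected count E = 61 × 45 / 150 = 18.3000.
Contribution = (O − E)²/E = (14 − 18.3000)² / 18.3000 = 1.010.

1.010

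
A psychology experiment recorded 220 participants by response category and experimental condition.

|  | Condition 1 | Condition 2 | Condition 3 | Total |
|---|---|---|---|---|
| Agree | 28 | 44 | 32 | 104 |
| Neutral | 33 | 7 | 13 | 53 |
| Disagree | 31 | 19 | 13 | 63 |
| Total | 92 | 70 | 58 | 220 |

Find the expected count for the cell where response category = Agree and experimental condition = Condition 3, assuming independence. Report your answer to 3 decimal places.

Row total (Agree) = 104; column total (Condition 3) = 58; grand total N = 220.
Expected count = (row total × column total) / N = 104 × 58 / 220 = 27.418.

27.418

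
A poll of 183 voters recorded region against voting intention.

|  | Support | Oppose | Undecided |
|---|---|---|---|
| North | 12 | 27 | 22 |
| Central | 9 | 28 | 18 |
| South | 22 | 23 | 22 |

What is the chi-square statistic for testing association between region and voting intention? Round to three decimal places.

Row totals: 61, 55, 67. Column totals: 43, 78, 62. Grand total N = 183.
Expected counts (row total × column total / N):
  North, Support: 61×43/183 = 14.3333
  North, Oppose: 61×78/183 = 26.0000
  North, Undecided: 61×62/183 = 20.6667
  Central, Support: 55×43/183 = 12.9235
  Central, Oppose: 55×78/183 = 23.4426
  Central, Undecided: 55×62/183 = 18.6339
  South, Support: 67×43/183 = 15.7432
  South, Oppose: 67×78/183 = 28.5574
  South, Undecided: 67×62/183 = 22.6995
Contributions (O − E)²/E:
  (12 − 14.3333)²/14.3333 = 0.3798
  (27 − 26.0000)²/26.0000 = 0.0385
  (22 − 20.6667)²/20.6667 = 0.0860
  (9 − 12.9235)²/12.9235 = 1.1912
  (28 − 23.4426)²/23.4426 = 0.8860
  (18 − 18.6339)²/18.6339 = 0.0216
  (22 − 15.7432)²/15.7432 = 2.4866
  (23 − 28.5574)²/28.5574 = 1.0815
  (22 − 22.6995)²/22.6995 = 0.0216
χ² = 0.3798 + 0.0385 + 0.0860 + 1.1912 + 0.8860 + 0.0216 + 2.4866 + 1.0815 + 0.0216 = 6.193

6.193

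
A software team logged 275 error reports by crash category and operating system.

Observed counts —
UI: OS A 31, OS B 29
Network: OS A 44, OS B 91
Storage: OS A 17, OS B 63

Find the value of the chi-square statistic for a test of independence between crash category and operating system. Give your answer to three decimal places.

Row totals: 60, 135, 80. Column totals: 92, 183. Grand total N = 275.
Expected counts (row total × column total / N):
  UI, OS A: 60×92/275 = 20.0727
  UI, OS B: 60×183/275 = 39.9273
  Network, OS A: 135×92/275 = 45.1636
  Network, OS B: 135×183/275 = 89.8364
  Storage, OS A: 80×92/275 = 26.7636
  Storage, OS B: 80×183/275 = 53.2364
Contributions (O − E)²/E:
  (31 − 20.0727)²/20.0727 = 5.9487
  (29 − 39.9273)²/39.9273 = 2.9906
  (44 − 45.1636)²/45.1636 = 0.0300
  (91 − 89.8364)²/89.8364 = 0.0151
  (17 − 26.7636)²/26.7636 = 3.5618
  (63 − 53.2364)²/53.2364 = 1.7907
χ² = 5.9487 + 2.9906 + 0.0300 + 0.0151 + 3.5618 + 1.7907 = 14.337

14.337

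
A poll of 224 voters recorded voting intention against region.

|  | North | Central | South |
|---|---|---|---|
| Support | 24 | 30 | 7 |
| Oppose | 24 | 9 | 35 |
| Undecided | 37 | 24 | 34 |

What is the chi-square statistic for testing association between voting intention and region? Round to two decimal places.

Row totals: 61, 68, 95. Column totals: 85, 63, 76. Grand total N = 224.
Expected counts (row total × column total / N):
  Support, North: 61×85/224 = 23.147
  Support, Central: 61×63/224 = 17.156
  Support, South: 61×76/224 = 20.696
  Oppose, North: 68×85/224 = 25.804
  Oppose, Central: 68×63/224 = 19.125
  Oppose, South: 68×76/224 = 23.071
  Undecided, North: 95×85/224 = 36.049
  Undecided, Central: 95×63/224 = 26.719
  Undecided, South: 95×76/224 = 32.232
Contributions (O − E)²/E:
  (24 − 23.147)²/23.147 = 0.0314
  (30 − 17.156)²/17.156 = 9.6158
  (7 − 20.696)²/20.696 = 9.0636
  (24 − 25.804)²/25.804 = 0.1261
  (9 − 19.125)²/19.125 = 5.3603
  (35 − 23.071)²/23.071 = 6.1680
  (37 − 36.049)²/36.049 = 0.0251
  (24 − 26.719)²/26.719 = 0.2767
  (34 − 32.232)²/32.232 = 0.0970
χ² = 0.0314 + 9.6158 + 9.0636 + 0.1261 + 5.3603 + 6.1680 + 0.0251 + 0.2767 + 0.0970 = 30.76

30.76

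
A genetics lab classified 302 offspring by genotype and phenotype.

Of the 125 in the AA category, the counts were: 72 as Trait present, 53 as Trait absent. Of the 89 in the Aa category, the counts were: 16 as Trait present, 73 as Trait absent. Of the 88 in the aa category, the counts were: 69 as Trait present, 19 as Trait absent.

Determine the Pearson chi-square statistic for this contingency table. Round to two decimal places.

67.43

Row totals: 125, 89, 88. Column totals: 157, 145. Grand total N = 302.
Expected counts (row total × column total / N):
  AA, Trait present: 125×157/302 = 64.983
  AA, Trait absent: 125×145/302 = 60.017
  Aa, Trait present: 89×157/302 = 46.268
  Aa, Trait absent: 89×145/302 = 42.732
  aa, Trait present: 88×157/302 = 45.748
  aa, Trait absent: 88×145/302 = 42.252
Contributions (O − E)²/E:
  (72 − 64.983)²/64.983 = 0.7577
  (53 − 60.017)²/60.017 = 0.8204
  (16 − 46.268)²/46.268 = 19.8010
  (73 − 42.732)²/42.732 = 21.4395
  (69 − 45.748)²/45.748 = 11.8181
  (19 − 42.252)²/42.252 = 12.7960
χ² = 0.7577 + 0.8204 + 19.8010 + 21.4395 + 11.8181 + 12.7960 = 67.43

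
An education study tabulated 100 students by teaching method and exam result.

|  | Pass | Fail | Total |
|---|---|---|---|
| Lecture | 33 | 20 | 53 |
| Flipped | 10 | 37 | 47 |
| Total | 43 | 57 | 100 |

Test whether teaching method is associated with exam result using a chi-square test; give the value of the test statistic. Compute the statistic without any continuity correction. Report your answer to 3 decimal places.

17.074

Grand total N = 100.
Expected counts (row total × column total / N):
  Lecture, Pass: 53×43/100 = 22.7900
  Lecture, Fail: 53×57/100 = 30.2100
  Flipped, Pass: 47×43/100 = 20.2100
  Flipped, Fail: 47×57/100 = 26.7900
Contributions (O − E)²/E:
  (33 − 22.7900)²/22.7900 = 4.5741
  (20 − 30.2100)²/30.2100 = 3.4506
  (10 − 20.2100)²/20.2100 = 5.1580
  (37 − 26.7900)²/26.7900 = 3.8912
χ² = 4.5741 + 3.4506 + 5.1580 + 3.8912 = 17.074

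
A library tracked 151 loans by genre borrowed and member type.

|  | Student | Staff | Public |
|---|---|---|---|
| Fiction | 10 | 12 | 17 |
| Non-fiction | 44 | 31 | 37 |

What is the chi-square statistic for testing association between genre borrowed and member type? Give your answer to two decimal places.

Row totals: 39, 112. Column totals: 54, 43, 54. Grand total N = 151.
Expected counts (row total × column total / N):
  Fiction, Student: 39×54/151 = 13.947
  Fiction, Staff: 39×43/151 = 11.106
  Fiction, Public: 39×54/151 = 13.947
  Non-fiction, Student: 112×54/151 = 40.053
  Non-fiction, Staff: 112×43/151 = 31.894
  Non-fiction, Public: 112×54/151 = 40.053
Contributions (O − E)²/E:
  (10 − 13.947)²/13.947 = 1.1170
  (12 − 11.106)²/11.106 = 0.0720
  (17 − 13.947)²/13.947 = 0.6683
  (44 − 40.053)²/40.053 = 0.3890
  (31 − 31.894)²/31.894 = 0.0251
  (37 − 40.053)²/40.053 = 0.2327
χ² = 1.1170 + 0.0720 + 0.6683 + 0.3890 + 0.0251 + 0.2327 = 2.50

2.50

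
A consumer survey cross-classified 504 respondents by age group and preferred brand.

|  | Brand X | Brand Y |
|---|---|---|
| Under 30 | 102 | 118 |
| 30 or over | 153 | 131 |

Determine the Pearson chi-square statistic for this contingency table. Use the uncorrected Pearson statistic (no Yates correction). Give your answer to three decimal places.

2.797

Row totals: 220, 284. Column totals: 255, 249. Grand total N = 504.
Expected counts (row total × column total / N):
  Under 30, Brand X: 220×255/504 = 111.3095
  Under 30, Brand Y: 220×249/504 = 108.6905
  30 or over, Brand X: 284×255/504 = 143.6905
  30 or over, Brand Y: 284×249/504 = 140.3095
Contributions (O − E)²/E:
  (102 − 111.3095)²/111.3095 = 0.7786
  (118 − 108.6905)²/108.6905 = 0.7974
  (153 − 143.6905)²/143.6905 = 0.6031
  (131 − 140.3095)²/140.3095 = 0.6177
χ² = 0.7786 + 0.7974 + 0.6031 + 0.6177 = 2.797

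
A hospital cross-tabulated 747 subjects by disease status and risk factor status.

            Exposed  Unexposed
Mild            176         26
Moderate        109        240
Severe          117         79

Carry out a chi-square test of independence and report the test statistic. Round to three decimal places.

164.534

Row totals: 202, 349, 196. Column totals: 402, 345. Grand total N = 747.
Expected counts (row total × column total / N):
  Mild, Exposed: 202×402/747 = 108.7068
  Mild, Unexposed: 202×345/747 = 93.2932
  Moderate, Exposed: 349×402/747 = 187.8153
  Moderate, Unexposed: 349×345/747 = 161.1847
  Severe, Exposed: 196×402/747 = 105.4779
  Severe, Unexposed: 196×345/747 = 90.5221
Contributions (O − E)²/E:
  (176 − 108.7068)²/108.7068 = 41.6568
  (26 − 93.2932)²/93.2932 = 48.5392
  (109 − 187.8153)²/187.8153 = 33.0743
  (240 − 161.1847)²/161.1847 = 38.5387
  (117 − 105.4779)²/105.4779 = 1.2586
  (79 − 90.5221)²/90.5221 = 1.4666
χ² = 41.6568 + 48.5392 + 33.0743 + 38.5387 + 1.2586 + 1.4666 = 164.534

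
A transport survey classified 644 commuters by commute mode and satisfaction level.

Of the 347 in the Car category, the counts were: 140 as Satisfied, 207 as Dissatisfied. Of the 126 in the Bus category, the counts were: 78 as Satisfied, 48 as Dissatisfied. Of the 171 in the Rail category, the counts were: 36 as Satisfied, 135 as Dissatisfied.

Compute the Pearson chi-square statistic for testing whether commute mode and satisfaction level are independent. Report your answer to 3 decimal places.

Row totals: 347, 126, 171. Column totals: 254, 390. Grand total N = 644.
Expected counts (row total × column total / N):
  Car, Satisfied: 347×254/644 = 136.8602
  Car, Dissatisfied: 347×390/644 = 210.1398
  Bus, Satisfied: 126×254/644 = 49.6957
  Bus, Dissatisfied: 126×390/644 = 76.3043
  Rail, Satisfied: 171×254/644 = 67.4441
  Rail, Dissatisfied: 171×390/644 = 103.5559
Contributions (O − E)²/E:
  (140 − 136.8602)²/136.8602 = 0.0720
  (207 − 210.1398)²/210.1398 = 0.0469
  (78 − 49.6957)²/49.6957 = 16.1208
  (48 − 76.3043)²/76.3043 = 10.4992
  (36 − 67.4441)²/67.4441 = 14.6600
  (135 − 103.5559)²/103.5559 = 9.5478
χ² = 0.0720 + 0.0469 + 16.1208 + 10.4992 + 14.6600 + 9.5478 = 50.947

50.947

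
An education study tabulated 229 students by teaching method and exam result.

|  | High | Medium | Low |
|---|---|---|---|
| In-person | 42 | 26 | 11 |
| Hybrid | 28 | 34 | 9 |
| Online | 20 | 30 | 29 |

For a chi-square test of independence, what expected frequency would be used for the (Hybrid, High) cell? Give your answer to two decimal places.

Row total (Hybrid) = 71; column total (High) = 90; grand total N = 229.
Expected count = (row total × column total) / N = 71 × 90 / 229 = 27.90.

27.90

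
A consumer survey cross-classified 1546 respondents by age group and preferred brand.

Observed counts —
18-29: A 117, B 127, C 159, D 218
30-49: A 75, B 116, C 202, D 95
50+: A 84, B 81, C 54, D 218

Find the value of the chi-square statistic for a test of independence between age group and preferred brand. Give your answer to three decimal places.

Row totals: 621, 488, 437. Column totals: 276, 324, 415, 531. Grand total N = 1546.
Expected counts (row total × column total / N):
  18-29, A: 621×276/1546 = 110.8642
  18-29, B: 621×324/1546 = 130.1449
  18-29, C: 621×415/1546 = 166.6979
  18-29, D: 621×531/1546 = 213.2930
  30-49, A: 488×276/1546 = 87.1203
  30-49, B: 488×324/1546 = 102.2717
  30-49, C: 488×415/1546 = 130.9961
  30-49, D: 488×531/1546 = 167.6119
  50+, A: 437×276/1546 = 78.0155
  50+, B: 437×324/1546 = 91.5834
  50+, C: 437×415/1546 = 117.3060
  50+, D: 437×531/1546 = 150.0951
Contributions (O − E)²/E:
  (117 − 110.8642)²/110.8642 = 0.3396
  (127 − 130.1449)²/130.1449 = 0.0760
  (159 − 166.6979)²/166.6979 = 0.3555
  (218 − 213.2930)²/213.2930 = 0.1039
  (75 − 87.1203)²/87.1203 = 1.6862
  (116 − 102.2717)²/102.2717 = 1.8428
  (202 − 130.9961)²/130.9961 = 38.4863
  (95 − 167.6119)²/167.6119 = 31.4565
  (84 − 78.0155)²/78.0155 = 0.4591
  (81 − 91.5834)²/91.5834 = 1.2230
  (54 − 117.3060)²/117.3060 = 34.1641
  (218 − 150.0951)²/150.0951 = 30.7210
χ² = 0.3396 + 0.0760 + 0.3555 + 0.1039 + 1.6862 + 1.8428 + 38.4863 + 31.4565 + 0.4591 + 1.2230 + 34.1641 + 30.7210 = 140.914

140.914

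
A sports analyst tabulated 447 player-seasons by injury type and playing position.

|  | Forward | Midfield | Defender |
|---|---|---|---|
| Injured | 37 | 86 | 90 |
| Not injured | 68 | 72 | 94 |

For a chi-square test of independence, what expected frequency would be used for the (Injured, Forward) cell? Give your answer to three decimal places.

50.034

Row total (Injured) = 213; column total (Forward) = 105; grand total N = 447.
Expected count = (row total × column total) / N = 213 × 105 / 447 = 50.034.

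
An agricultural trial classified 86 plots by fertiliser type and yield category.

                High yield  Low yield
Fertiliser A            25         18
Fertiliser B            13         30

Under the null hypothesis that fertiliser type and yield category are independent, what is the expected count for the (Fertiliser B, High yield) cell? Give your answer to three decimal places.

19.000

Row total (Fertiliser B) = 43; column total (High yield) = 38; grand total N = 86.
Expected count = (row total × column total) / N = 43 × 38 / 86 = 19.000.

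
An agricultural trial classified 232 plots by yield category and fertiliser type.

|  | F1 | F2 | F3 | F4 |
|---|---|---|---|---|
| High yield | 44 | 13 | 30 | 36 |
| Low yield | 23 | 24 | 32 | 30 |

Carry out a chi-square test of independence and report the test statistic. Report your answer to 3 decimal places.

9.653

Row totals: 123, 109. Column totals: 67, 37, 62, 66. Grand total N = 232.
Expected counts (row total × column total / N):
  High yield, F1: 123×67/232 = 35.5216
  High yield, F2: 123×37/232 = 19.6164
  High yield, F3: 123×62/232 = 32.8707
  High yield, F4: 123×66/232 = 34.9914
  Low yield, F1: 109×67/232 = 31.4784
  Low yield, F2: 109×37/232 = 17.3836
  Low yield, F3: 109×62/232 = 29.1293
  Low yield, F4: 109×66/232 = 31.0086
Contributions (O − E)²/E:
  (44 − 35.5216)²/35.5216 = 2.0236
  (13 − 19.6164)²/19.6164 = 2.2316
  (30 − 32.8707)²/32.8707 = 0.2507
  (36 − 34.9914)²/34.9914 = 0.0291
  (23 − 31.4784)²/31.4784 = 2.2836
  (24 − 17.3836)²/17.3836 = 2.5183
  (32 − 29.1293)²/29.1293 = 0.2829
  (30 − 31.0086)²/31.0086 = 0.0328
χ² = 2.0236 + 2.2316 + 0.2507 + 0.0291 + 2.2836 + 2.5183 + 0.2829 + 0.0328 = 9.653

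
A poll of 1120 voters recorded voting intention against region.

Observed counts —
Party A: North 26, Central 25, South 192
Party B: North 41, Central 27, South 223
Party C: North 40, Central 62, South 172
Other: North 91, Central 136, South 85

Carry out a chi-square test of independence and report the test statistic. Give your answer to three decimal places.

Row totals: 243, 291, 274, 312. Column totals: 198, 250, 672. Grand total N = 1120.
Expected counts (row total × column total / N):
  Party A, North: 243×198/1120 = 42.9589
  Party A, Central: 243×250/1120 = 54.2411
  Party A, South: 243×672/1120 = 145.8000
  Party B, North: 291×198/1120 = 51.4446
  Party B, Central: 291×250/1120 = 64.9554
  Party B, South: 291×672/1120 = 174.6000
  Party C, North: 274×198/1120 = 48.4393
  Party C, Central: 274×250/1120 = 61.1607
  Party C, South: 274×672/1120 = 164.4000
  Other, North: 312×198/1120 = 55.1571
  Other, Central: 312×250/1120 = 69.6429
  Other, South: 312×672/1120 = 187.2000
Contributions (O − E)²/E:
  (26 − 42.9589)²/42.9589 = 6.6949
  (25 − 54.2411)²/54.2411 = 15.7637
  (192 − 145.8000)²/145.8000 = 14.6395
  (41 − 51.4446)²/51.4446 = 2.1205
  (27 − 64.9554)²/64.9554 = 22.1785
  (223 − 174.6000)²/174.6000 = 13.4167
  (40 − 48.4393)²/48.4393 = 1.4703
  (62 − 61.1607)²/61.1607 = 0.0115
  (172 − 164.4000)²/164.4000 = 0.3513
  (91 − 55.1571)²/55.1571 = 23.2919
  (136 − 69.6429)²/69.6429 = 63.2263
  (85 − 187.2000)²/187.2000 = 55.7951
χ² = 6.6949 + 15.7637 + 14.6395 + 2.1205 + 22.1785 + 13.4167 + 1.4703 + 0.0115 + 0.3513 + 23.2919 + 63.2263 + 55.7951 = 218.960

218.960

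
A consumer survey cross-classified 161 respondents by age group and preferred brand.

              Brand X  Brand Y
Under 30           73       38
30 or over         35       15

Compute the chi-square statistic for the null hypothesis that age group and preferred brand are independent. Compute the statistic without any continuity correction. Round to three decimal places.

Row totals: 111, 50. Column totals: 108, 53. Grand total N = 161.
Expected counts (row total × column total / N):
  Under 30, Brand X: 111×108/161 = 74.4596
  Under 30, Brand Y: 111×53/161 = 36.5404
  30 or over, Brand X: 50×108/161 = 33.5404
  30 or over, Brand Y: 50×53/161 = 16.4596
Contributions (O − E)²/E:
  (73 − 74.4596)²/74.4596 = 0.0286
  (38 − 36.5404)²/36.5404 = 0.0583
  (35 − 33.5404)²/33.5404 = 0.0635
  (15 − 16.4596)²/16.4596 = 0.1294
χ² = 0.0286 + 0.0583 + 0.0635 + 0.1294 = 0.280

0.280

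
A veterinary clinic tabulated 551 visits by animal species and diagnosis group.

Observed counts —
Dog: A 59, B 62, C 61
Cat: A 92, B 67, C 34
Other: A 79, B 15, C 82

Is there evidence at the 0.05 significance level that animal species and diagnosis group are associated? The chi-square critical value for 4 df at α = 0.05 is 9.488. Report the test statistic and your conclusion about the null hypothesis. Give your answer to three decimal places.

Row totals: 182, 193, 176. Column totals: 230, 144, 177. Grand total N = 551.
Expected counts (row total × column total / N):
  Dog, A: 182×230/551 = 75.9710
  Dog, B: 182×144/551 = 47.5644
  Dog, C: 182×177/551 = 58.4646
  Cat, A: 193×230/551 = 80.5626
  Cat, B: 193×144/551 = 50.4392
  Cat, C: 193×177/551 = 61.9982
  Other, A: 176×230/551 = 73.4664
  Other, B: 176×144/551 = 45.9964
  Other, C: 176×177/551 = 56.5372
Contributions (O − E)²/E:
  (59 − 75.9710)²/75.9710 = 3.7911
  (62 − 47.5644)²/47.5644 = 4.3811
  (61 − 58.4646)²/58.4646 = 0.1100
  (92 − 80.5626)²/80.5626 = 1.6238
  (67 − 50.4392)²/50.4392 = 5.4374
  (34 − 61.9982)²/61.9982 = 12.6439
  (79 − 73.4664)²/73.4664 = 0.4168
  (15 − 45.9964)²/45.9964 = 20.8881
  (82 − 56.5372)²/56.5372 = 11.4677
χ² = 3.7911 + 4.3811 + 0.1100 + 1.6238 + 5.4374 + 12.6439 + 0.4168 + 20.8881 + 11.4677 = 60.760
df = (3−1)(3−1) = 4. Since 60.760 > 9.488, reject the null hypothesis of independence at α = 0.05.

60.760; reject H₀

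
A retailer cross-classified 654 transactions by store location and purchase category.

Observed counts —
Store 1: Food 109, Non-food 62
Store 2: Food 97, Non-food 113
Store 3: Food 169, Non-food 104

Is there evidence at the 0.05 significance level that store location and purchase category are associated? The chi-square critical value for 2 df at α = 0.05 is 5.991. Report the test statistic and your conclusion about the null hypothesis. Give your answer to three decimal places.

Row totals: 171, 210, 273. Column totals: 375, 279. Grand total N = 654.
Expected counts (row total × column total / N):
  Store 1, Food: 171×375/654 = 98.0505
  Store 1, Non-food: 171×279/654 = 72.9495
  Store 2, Food: 210×375/654 = 120.4128
  Store 2, Non-food: 210×279/654 = 89.5872
  Store 3, Food: 273×375/654 = 156.5367
  Store 3, Non-food: 273×279/654 = 116.4633
Contributions (O − E)²/E:
  (109 − 98.0505)²/98.0505 = 1.2228
  (62 − 72.9495)²/72.9495 = 1.6435
  (97 − 120.4128)²/120.4128 = 4.5523
  (113 − 89.5872)²/89.5872 = 6.1187
  (169 − 156.5367)²/156.5367 = 0.9923
  (104 − 116.4633)²/116.4633 = 1.3338
χ² = 1.2228 + 1.6435 + 4.5523 + 6.1187 + 0.9923 + 1.3338 = 15.863
df = (3−1)(2−1) = 2. Since 15.863 > 5.991, reject the null hypothesis of independence at α = 0.05.

15.863; reject H₀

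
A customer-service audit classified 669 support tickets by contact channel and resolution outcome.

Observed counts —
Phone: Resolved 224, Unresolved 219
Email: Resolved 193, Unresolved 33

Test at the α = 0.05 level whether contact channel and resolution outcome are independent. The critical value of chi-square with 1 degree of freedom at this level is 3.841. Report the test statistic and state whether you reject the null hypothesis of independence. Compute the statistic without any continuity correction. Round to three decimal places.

77.340; reject H₀

Row totals: 443, 226. Column totals: 417, 252. Grand total N = 669.
Expected counts (row total × column total / N):
  Phone, Resolved: 443×417/669 = 276.1300
  Phone, Unresolved: 443×252/669 = 166.8700
  Email, Resolved: 226×417/669 = 140.8700
  Email, Unresolved: 226×252/669 = 85.1300
Contributions (O − E)²/E:
  (224 − 276.1300)²/276.1300 = 9.8415
  (219 − 166.8700)²/166.8700 = 16.2854
  (193 − 140.8700)²/140.8700 = 19.2911
  (33 − 85.1300)²/85.1300 = 31.9222
χ² = 9.8415 + 16.2854 + 19.2911 + 31.9222 = 77.340
df = (2−1)(2−1) = 1. Since 77.340 > 3.841, reject the null hypothesis of independence at α = 0.05.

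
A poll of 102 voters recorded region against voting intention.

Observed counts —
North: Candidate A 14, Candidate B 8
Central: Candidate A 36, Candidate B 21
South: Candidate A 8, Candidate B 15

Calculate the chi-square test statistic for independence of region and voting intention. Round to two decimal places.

5.90

Row totals: 22, 57, 23. Column totals: 58, 44. Grand total N = 102.
Expected counts (row total × column total / N):
  North, Candidate A: 22×58/102 = 12.510
  North, Candidate B: 22×44/102 = 9.490
  Central, Candidate A: 57×58/102 = 32.412
  Central, Candidate B: 57×44/102 = 24.588
  South, Candidate A: 23×58/102 = 13.078
  South, Candidate B: 23×44/102 = 9.922
Contributions (O − E)²/E:
  (14 − 12.510)²/12.510 = 0.1775
  (8 − 9.490)²/9.490 = 0.2339
  (36 − 32.412)²/32.412 = 0.3972
  (21 − 24.588)²/24.588 = 0.5236
  (8 − 13.078)²/13.078 = 1.9717
  (15 − 9.922)²/9.922 = 2.5989
χ² = 0.1775 + 0.2339 + 0.3972 + 0.5236 + 1.9717 + 2.5989 = 5.90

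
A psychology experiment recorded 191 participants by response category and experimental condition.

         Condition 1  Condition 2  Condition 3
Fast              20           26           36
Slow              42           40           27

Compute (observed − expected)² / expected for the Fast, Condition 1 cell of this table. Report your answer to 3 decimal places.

1.645

Row total (Fast) = 82; column total (Condition 1) = 62; N = 191.
Expected count E = 82 × 62 / 191 = 26.61780.
Contribution = (O − E)²/E = (20 − 26.61780)² / 26.61780 = 1.645.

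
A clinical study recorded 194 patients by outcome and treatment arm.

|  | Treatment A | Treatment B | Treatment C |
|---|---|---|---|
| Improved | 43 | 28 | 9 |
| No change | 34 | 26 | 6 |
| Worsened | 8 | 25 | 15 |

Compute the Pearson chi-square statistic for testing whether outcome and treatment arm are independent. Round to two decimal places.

Row totals: 80, 66, 48. Column totals: 85, 79, 30. Grand total N = 194.
Expected counts (row total × column total / N):
  Improved, Treatment A: 80×85/194 = 35.0515
  Improved, Treatment B: 80×79/194 = 32.5773
  Improved, Treatment C: 80×30/194 = 12.3711
  No change, Treatment A: 66×85/194 = 28.9175
  No change, Treatment B: 66×79/194 = 26.8763
  No change, Treatment C: 66×30/194 = 10.2062
  Worsened, Treatment A: 48×85/194 = 21.0309
  Worsened, Treatment B: 48×79/194 = 19.5464
  Worsened, Treatment C: 48×30/194 = 7.4227
Contributions (O − E)²/E:
  (43 − 35.0515)²/35.0515 = 1.8025
  (28 − 32.5773)²/32.5773 = 0.6431
  (9 − 12.3711)²/12.3711 = 0.9186
  (34 − 28.9175)²/28.9175 = 0.8933
  (26 − 26.8763)²/26.8763 = 0.0286
  (6 − 10.2062)²/10.2062 = 1.7335
  (8 − 21.0309)²/21.0309 = 8.0740
  (25 − 19.5464)²/19.5464 = 1.5216
  (15 − 7.4227)²/7.4227 = 7.7351
χ² = 1.8025 + 0.6431 + 0.9186 + 0.8933 + 0.0286 + 1.7335 + 8.0740 + 1.5216 + 7.7351 = 23.35

23.35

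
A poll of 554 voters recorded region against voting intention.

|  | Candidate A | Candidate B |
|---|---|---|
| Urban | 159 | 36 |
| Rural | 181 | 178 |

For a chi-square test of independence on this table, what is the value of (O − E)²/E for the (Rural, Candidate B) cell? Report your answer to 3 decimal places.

11.152

Row total (Rural) = 359; column total (Candidate B) = 214; N = 554.
Expected count E = 359 × 214 / 554 = 138.6751.
Contribution = (O − E)²/E = (178 − 138.6751)² / 138.6751 = 11.152.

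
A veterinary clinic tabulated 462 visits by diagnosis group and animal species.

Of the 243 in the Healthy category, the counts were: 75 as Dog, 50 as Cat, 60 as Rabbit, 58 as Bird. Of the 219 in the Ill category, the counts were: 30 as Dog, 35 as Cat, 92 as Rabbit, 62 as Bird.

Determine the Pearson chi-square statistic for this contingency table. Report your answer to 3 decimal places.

27.631

Row totals: 243, 219. Column totals: 105, 85, 152, 120. Grand total N = 462.
Expected counts (row total × column total / N):
  Healthy, Dog: 243×105/462 = 55.2273
  Healthy, Cat: 243×85/462 = 44.7078
  Healthy, Rabbit: 243×152/462 = 79.9481
  Healthy, Bird: 243×120/462 = 63.1169
  Ill, Dog: 219×105/462 = 49.7727
  Ill, Cat: 219×85/462 = 40.2922
  Ill, Rabbit: 219×152/462 = 72.0519
  Ill, Bird: 219×120/462 = 56.8831
Contributions (O − E)²/E:
  (75 − 55.2273)²/55.2273 = 7.0791
  (50 − 44.7078)²/44.7078 = 0.6265
  (60 − 79.9481)²/79.9481 = 4.9773
  (58 − 63.1169)²/63.1169 = 0.4148
  (30 − 49.7727)²/49.7727 = 7.8549
  (35 − 40.2922)²/40.2922 = 0.6951
  (92 − 72.0519)²/72.0519 = 5.5228
  (62 − 56.8831)²/56.8831 = 0.4603
χ² = 7.0791 + 0.6265 + 4.9773 + 0.4148 + 7.8549 + 0.6951 + 5.5228 + 0.4603 = 27.631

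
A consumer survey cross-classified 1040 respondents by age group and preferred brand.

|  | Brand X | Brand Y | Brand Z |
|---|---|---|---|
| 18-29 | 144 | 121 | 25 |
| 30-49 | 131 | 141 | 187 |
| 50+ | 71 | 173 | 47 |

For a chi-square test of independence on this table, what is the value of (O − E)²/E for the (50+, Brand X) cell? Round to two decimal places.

6.88

Row total (50+) = 291; column total (Brand X) = 346; N = 1040.
Expected count E = 291 × 346 / 1040 = 96.8135.
Contribution = (O − E)²/E = (71 − 96.8135)² / 96.8135 = 6.88.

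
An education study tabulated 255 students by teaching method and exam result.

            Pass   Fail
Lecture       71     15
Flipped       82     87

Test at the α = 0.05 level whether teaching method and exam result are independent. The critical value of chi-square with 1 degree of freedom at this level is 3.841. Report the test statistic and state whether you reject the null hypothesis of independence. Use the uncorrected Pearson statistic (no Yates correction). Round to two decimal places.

27.51; reject H₀

Row totals: 86, 169. Column totals: 153, 102. Grand total N = 255.
Expected counts (row total × column total / N):
  Lecture, Pass: 86×153/255 = 51.600
  Lecture, Fail: 86×102/255 = 34.400
  Flipped, Pass: 169×153/255 = 101.400
  Flipped, Fail: 169×102/255 = 67.600
Contributions (O − E)²/E:
  (71 − 51.600)²/51.600 = 7.2938
  (15 − 34.400)²/34.400 = 10.9407
  (82 − 101.400)²/101.400 = 3.7116
  (87 − 67.600)²/67.600 = 5.5675
χ² = 7.2938 + 10.9407 + 3.7116 + 5.5675 = 27.51
df = (2−1)(2−1) = 1. Since 27.51 > 3.841, reject the null hypothesis of independence at α = 0.05.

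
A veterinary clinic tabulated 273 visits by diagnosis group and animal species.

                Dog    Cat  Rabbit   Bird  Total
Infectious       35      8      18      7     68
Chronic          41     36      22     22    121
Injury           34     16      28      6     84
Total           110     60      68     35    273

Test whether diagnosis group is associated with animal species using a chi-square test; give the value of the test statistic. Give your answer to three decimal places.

20.047

Grand total N = 273.
Expected counts (row total × column total / N):
  Infectious, Dog: 68×110/273 = 27.3993
  Infectious, Cat: 68×60/273 = 14.9451
  Infectious, Rabbit: 68×68/273 = 16.9377
  Infectious, Bird: 68×35/273 = 8.7179
  Chronic, Dog: 121×110/273 = 48.7546
  Chronic, Cat: 121×60/273 = 26.5934
  Chronic, Rabbit: 121×68/273 = 30.1392
  Chronic, Bird: 121×35/273 = 15.5128
  Injury, Dog: 84×110/273 = 33.8462
  Injury, Cat: 84×60/273 = 18.4615
  Injury, Rabbit: 84×68/273 = 20.9231
  Injury, Bird: 84×35/273 = 10.7692
Contributions (O − E)²/E:
  (35 − 27.3993)²/27.3993 = 2.1085
  (8 − 14.9451)²/14.9451 = 3.2274
  (18 − 16.9377)²/16.9377 = 0.0666
  (7 − 8.7179)²/8.7179 = 0.3385
  (41 − 48.7546)²/48.7546 = 1.2334
  (36 − 26.5934)²/26.5934 = 3.3273
  (22 − 30.1392)²/30.1392 = 2.1980
  (22 − 15.5128)²/15.5128 = 2.7128
  (34 − 33.8462)²/33.8462 = 0.0007
  (16 − 18.4615)²/18.4615 = 0.3282
  (28 − 20.9231)²/20.9231 = 2.3936
  (6 − 10.7692)²/10.7692 = 2.1121
χ² = 2.1085 + 3.2274 + 0.0666 + 0.3385 + 1.2334 + 3.3273 + 2.1980 + 2.7128 + 0.0007 + 0.3282 + 2.3936 + 2.1121 = 20.047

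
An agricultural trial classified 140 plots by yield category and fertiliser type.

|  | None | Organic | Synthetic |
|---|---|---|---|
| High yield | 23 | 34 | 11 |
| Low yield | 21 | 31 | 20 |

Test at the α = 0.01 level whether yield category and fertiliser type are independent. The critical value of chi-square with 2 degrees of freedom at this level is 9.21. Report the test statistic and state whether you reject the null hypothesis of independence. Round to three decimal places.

2.730; fail to reject H₀

Row totals: 68, 72. Column totals: 44, 65, 31. Grand total N = 140.
Expected counts (row total × column total / N):
  High yield, None: 68×44/140 = 21.3714
  High yield, Organic: 68×65/140 = 31.5714
  High yield, Synthetic: 68×31/140 = 15.0571
  Low yield, None: 72×44/140 = 22.6286
  Low yield, Organic: 72×65/140 = 33.4286
  Low yield, Synthetic: 72×31/140 = 15.9429
Contributions (O − E)²/E:
  (23 − 21.3714)²/21.3714 = 0.1241
  (34 − 31.5714)²/31.5714 = 0.1868
  (11 − 15.0571)²/15.0571 = 1.0932
  (21 − 22.6286)²/22.6286 = 0.1172
  (31 − 33.4286)²/33.4286 = 0.1764
  (20 − 15.9429)²/15.9429 = 1.0324
χ² = 0.1241 + 0.1868 + 1.0932 + 0.1172 + 0.1764 + 1.0324 = 2.730
df = (2−1)(3−1) = 2. Since 2.730 < 9.21, fail to reject the null hypothesis of independence at α = 0.01.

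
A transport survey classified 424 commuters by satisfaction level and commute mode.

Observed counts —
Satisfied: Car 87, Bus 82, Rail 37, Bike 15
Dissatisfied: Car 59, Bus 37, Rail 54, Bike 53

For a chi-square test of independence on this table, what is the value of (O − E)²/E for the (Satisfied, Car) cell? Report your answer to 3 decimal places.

1.562

Row total (Satisfied) = 221; column total (Car) = 146; N = 424.
Expected count E = 221 × 146 / 424 = 76.0991.
Contribution = (O − E)²/E = (87 − 76.0991)² / 76.0991 = 1.562.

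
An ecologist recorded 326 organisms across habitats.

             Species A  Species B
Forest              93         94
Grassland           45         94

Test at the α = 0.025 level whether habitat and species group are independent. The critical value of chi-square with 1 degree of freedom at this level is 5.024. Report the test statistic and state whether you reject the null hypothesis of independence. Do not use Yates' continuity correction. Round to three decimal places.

Row totals: 187, 139. Column totals: 138, 188. Grand total N = 326.
Expected counts (row total × column total / N):
  Forest, Species A: 187×138/326 = 79.1595
  Forest, Species B: 187×188/326 = 107.8405
  Grassland, Species A: 139×138/326 = 58.8405
  Grassland, Species B: 139×188/326 = 80.1595
Contributions (O − E)²/E:
  (93 − 79.1595)²/79.1595 = 2.4199
  (94 − 107.8405)²/107.8405 = 1.7763
  (45 − 58.8405)²/58.8405 = 3.2556
  (94 − 80.1595)²/80.1595 = 2.3897
χ² = 2.4199 + 1.7763 + 3.2556 + 2.3897 = 9.842
df = (2−1)(2−1) = 1. Since 9.842 > 5.024, reject the null hypothesis of independence at α = 0.025.

9.842; reject H₀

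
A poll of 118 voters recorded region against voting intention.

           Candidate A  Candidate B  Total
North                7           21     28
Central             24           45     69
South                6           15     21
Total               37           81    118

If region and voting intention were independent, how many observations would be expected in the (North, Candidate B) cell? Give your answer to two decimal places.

19.22

Row total (North) = 28; column total (Candidate B) = 81; grand total N = 118.
Expected count = (row total × column total) / N = 28 × 81 / 118 = 19.22.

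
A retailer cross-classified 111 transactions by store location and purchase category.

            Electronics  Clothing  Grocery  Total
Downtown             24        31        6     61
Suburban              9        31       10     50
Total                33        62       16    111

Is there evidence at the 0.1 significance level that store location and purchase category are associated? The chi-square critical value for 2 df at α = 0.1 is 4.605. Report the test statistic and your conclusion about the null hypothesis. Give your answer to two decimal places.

Grand total N = 111.
Expected counts (row total × column total / N):
  Downtown, Electronics: 61×33/111 = 18.1351
  Downtown, Clothing: 61×62/111 = 34.0721
  Downtown, Grocery: 61×16/111 = 8.7928
  Suburban, Electronics: 50×33/111 = 14.8649
  Suburban, Clothing: 50×62/111 = 27.9279
  Suburban, Grocery: 50×16/111 = 7.2072
Contributions (O − E)²/E:
  (24 − 18.1351)²/18.1351 = 1.8967
  (31 − 34.0721)²/34.0721 = 0.2770
  (6 − 8.7928)²/8.7928 = 0.8871
  (9 − 14.8649)²/14.8649 = 2.3140
  (31 − 27.9279)²/27.9279 = 0.3379
  (10 − 7.2072)²/7.2072 = 1.0822
χ² = 1.8967 + 0.2770 + 0.8871 + 2.3140 + 0.3379 + 1.0822 = 6.79
df = (2−1)(3−1) = 2. Since 6.79 > 4.605, reject the null hypothesis of independence at α = 0.1.

6.79; reject H₀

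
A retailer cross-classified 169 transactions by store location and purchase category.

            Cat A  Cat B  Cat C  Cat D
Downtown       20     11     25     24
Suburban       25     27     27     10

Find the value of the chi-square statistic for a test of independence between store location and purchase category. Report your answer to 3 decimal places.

Row totals: 80, 89. Column totals: 45, 38, 52, 34. Grand total N = 169.
Expected counts (row total × column total / N):
  Downtown, Cat A: 80×45/169 = 21.3018
  Downtown, Cat B: 80×38/169 = 17.9882
  Downtown, Cat C: 80×52/169 = 24.6154
  Downtown, Cat D: 80×34/169 = 16.0947
  Suburban, Cat A: 89×45/169 = 23.6982
  Suburban, Cat B: 89×38/169 = 20.0118
  Suburban, Cat C: 89×52/169 = 27.3846
  Suburban, Cat D: 89×34/169 = 17.9053
Contributions (O − E)²/E:
  (20 − 21.3018)²/21.3018 = 0.0796
  (11 − 17.9882)²/17.9882 = 2.7148
  (25 − 24.6154)²/24.6154 = 0.0060
  (24 − 16.0947)²/16.0947 = 3.8829
  (25 − 23.6982)²/23.6982 = 0.0715
  (27 − 20.0118)²/20.0118 = 2.4403
  (27 − 27.3846)²/27.3846 = 0.0054
  (10 − 17.9053)²/17.9053 = 3.4902
χ² = 0.0796 + 2.7148 + 0.0060 + 3.8829 + 0.0715 + 2.4403 + 0.0054 + 3.4902 = 12.691

12.691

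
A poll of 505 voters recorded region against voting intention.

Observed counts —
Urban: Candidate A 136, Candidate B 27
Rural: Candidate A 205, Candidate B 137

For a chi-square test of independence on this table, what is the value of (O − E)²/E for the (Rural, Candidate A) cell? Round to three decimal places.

Row total (Rural) = 342; column total (Candidate A) = 341; N = 505.
Expected count E = 342 × 341 / 505 = 230.9347.
Contribution = (O − E)²/E = (205 − 230.9347)² / 230.9347 = 2.913.

2.913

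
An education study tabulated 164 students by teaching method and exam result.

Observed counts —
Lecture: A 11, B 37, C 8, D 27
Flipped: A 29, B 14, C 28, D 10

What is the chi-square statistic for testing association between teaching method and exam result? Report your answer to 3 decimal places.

37.376

Row totals: 83, 81. Column totals: 40, 51, 36, 37. Grand total N = 164.
Expected counts (row total × column total / N):
  Lecture, A: 83×40/164 = 20.2439
  Lecture, B: 83×51/164 = 25.8110
  Lecture, C: 83×36/164 = 18.2195
  Lecture, D: 83×37/164 = 18.7256
  Flipped, A: 81×40/164 = 19.7561
  Flipped, B: 81×51/164 = 25.1890
  Flipped, C: 81×36/164 = 17.7805
  Flipped, D: 81×37/164 = 18.2744
Contributions (O − E)²/E:
  (11 − 20.2439)²/20.2439 = 4.2210
  (37 − 25.8110)²/25.8110 = 4.8504
  (8 − 18.2195)²/18.2195 = 5.7322
  (27 − 18.7256)²/18.7256 = 3.6563
  (29 − 19.7561)²/19.7561 = 4.3252
  (14 − 25.1890)²/25.1890 = 4.9702
  (28 − 17.7805)²/17.7805 = 5.8737
  (10 − 18.2744)²/18.2744 = 3.7465
χ² = 4.2210 + 4.8504 + 5.7322 + 3.6563 + 4.3252 + 4.9702 + 5.8737 + 3.7465 = 37.376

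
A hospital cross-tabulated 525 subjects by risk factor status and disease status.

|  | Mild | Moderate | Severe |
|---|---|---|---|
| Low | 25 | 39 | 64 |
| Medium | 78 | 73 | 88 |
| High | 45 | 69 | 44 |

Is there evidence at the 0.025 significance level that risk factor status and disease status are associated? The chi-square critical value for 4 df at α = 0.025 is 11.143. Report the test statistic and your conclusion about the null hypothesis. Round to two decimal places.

19.95; reject H₀

Row totals: 128, 239, 158. Column totals: 148, 181, 196. Grand total N = 525.
Expected counts (row total × column total / N):
  Low, Mild: 128×148/525 = 36.084
  Low, Moderate: 128×181/525 = 44.130
  Low, Severe: 128×196/525 = 47.787
  Medium, Mild: 239×148/525 = 67.375
  Medium, Moderate: 239×181/525 = 82.398
  Medium, Severe: 239×196/525 = 89.227
  High, Mild: 158×148/525 = 44.541
  High, Moderate: 158×181/525 = 54.472
  High, Severe: 158×196/525 = 58.987
Contributions (O − E)²/E:
  (25 − 36.084)²/36.084 = 3.4047
  (39 − 44.130)²/44.130 = 0.5963
  (64 − 47.787)²/47.787 = 5.5007
  (78 − 67.375)²/67.375 = 1.6756
  (73 − 82.398)²/82.398 = 1.0719
  (88 − 89.227)²/89.227 = 0.0169
  (45 − 44.541)²/44.541 = 0.0047
  (69 − 54.472)²/54.472 = 3.8747
  (44 − 58.987)²/58.987 = 3.8078
χ² = 3.4047 + 0.5963 + 5.5007 + 1.6756 + 1.0719 + 0.0169 + 0.0047 + 3.8747 + 3.8078 = 19.95
df = (3−1)(3−1) = 4. Since 19.95 > 11.143, reject the null hypothesis of independence at α = 0.025.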